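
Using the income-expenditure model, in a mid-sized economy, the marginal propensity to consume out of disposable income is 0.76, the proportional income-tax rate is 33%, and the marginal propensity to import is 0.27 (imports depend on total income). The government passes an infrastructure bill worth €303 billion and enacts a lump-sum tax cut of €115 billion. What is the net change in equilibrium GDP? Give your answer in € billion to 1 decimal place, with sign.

+€513.1 billion

Expenditure multiplier = 1/(1 − c(1−t) + m) = 1/(1 − 0.76×0.67 + 0.27) = 1/0.7608 ≈ 1.314.
ΔG contributes k·ΔG = (+€303 billion) / 0.7608 ≈ +€398.3 billion.
ΔT of −€115 billion changes first-round spending by −c·ΔT = +€87.4 billion, contributing k·(−c·ΔT) = (+€87.4 billion) / 0.7608 ≈ +€114.9 billion.
Net ΔY = k(ΔG − c·ΔT) = (+€390.4 billion) / 0.7608 ≈ +€513.1 billion.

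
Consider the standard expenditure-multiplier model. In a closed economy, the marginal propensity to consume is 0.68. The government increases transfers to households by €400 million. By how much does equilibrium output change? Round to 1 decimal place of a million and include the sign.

The transfer change shifts disposable income by +€400 million, so first-round consumption changes by c·ΔTR = 0.68 × (+€400 million) = +€272 million.
Expenditure multiplier = 1/(1 − MPC) = 1/(1 − 0.68) = 1/0.32 = 3.125.
The transfer multiplier is c × k = 2.125, so ΔY = k × (c·ΔTR) = (+€272 million) / 0.32 = +€850 million.

+€850.0 million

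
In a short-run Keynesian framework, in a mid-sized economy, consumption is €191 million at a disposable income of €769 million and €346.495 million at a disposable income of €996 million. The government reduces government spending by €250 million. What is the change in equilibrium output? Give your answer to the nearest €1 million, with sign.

−€794 million

MPC = ΔC/ΔYd = (346.495 − 191)/(996 − 769) = 155.495/227 = 0.685.
Expenditure multiplier = 1/(1 − MPC) = 1/(1 − 0.685) = 1/0.315 ≈ 3.175.
ΔY = k × ΔG = (−€250 million) / 0.315 ≈ −€794 million.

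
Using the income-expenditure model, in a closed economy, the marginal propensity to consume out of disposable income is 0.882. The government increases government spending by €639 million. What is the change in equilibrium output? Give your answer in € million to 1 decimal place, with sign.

Spending multiplier = 1/(1 − MPC) = 1/(1 − 0.882) = 1/0.118 ≈ 8.475.
ΔY = k × ΔG = (+€639 million) / 0.118 ≈ +€5,415.3 million.

+€5,415.3 million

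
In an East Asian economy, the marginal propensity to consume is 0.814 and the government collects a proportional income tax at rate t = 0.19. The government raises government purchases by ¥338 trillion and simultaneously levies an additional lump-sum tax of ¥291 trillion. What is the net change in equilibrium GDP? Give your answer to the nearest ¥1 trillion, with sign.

Expenditure multiplier = 1/(1 − c(1−t)) = 1/(1 − 0.814×0.81) = 1/0.34066 ≈ 2.935.
ΔG contributes k·ΔG = (+¥338 trillion) / 0.34066 ≈ +¥992.2 trillion.
ΔT of +¥291 trillion changes first-round spending by −c·ΔT = −¥236.874 trillion, contributing k·(−c·ΔT) = (−¥236.874 trillion) / 0.34066 ≈ −¥695.3 trillion.
Net ΔY = k(ΔG − c·ΔT) = (+¥101.126 trillion) / 0.34066 ≈ +¥297 trillion.

+¥297 trillion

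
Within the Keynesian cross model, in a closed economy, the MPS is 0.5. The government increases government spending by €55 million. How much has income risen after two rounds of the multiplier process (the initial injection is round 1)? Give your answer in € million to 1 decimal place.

MPC = 1 − MPS = 1 − 0.5 = 0.5.
Round 1 adds ΔG = €55 million; each later round is MPC = 0.5 times the previous.
After 2 rounds: 55 + 27.5 = ΔG·(1 − c^2)/(1 − c) = 55 × (1 − 0.25)/0.5 = €82.5 million.

€82.5 million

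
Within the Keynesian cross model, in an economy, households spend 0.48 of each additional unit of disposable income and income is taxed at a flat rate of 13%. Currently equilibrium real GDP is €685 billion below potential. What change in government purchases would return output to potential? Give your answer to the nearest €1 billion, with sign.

Spending multiplier = 1/(1 − c(1−t)) = 1/(1 − 0.48×0.87) = 1/0.5824 ≈ 1.717.
Need ΔY = +€685 billion, so ΔG = ΔY/k = (+€685 billion) × 0.5824 ≈ +€399 billion.
The government should increase government purchases by €399 billion.

+€399 billion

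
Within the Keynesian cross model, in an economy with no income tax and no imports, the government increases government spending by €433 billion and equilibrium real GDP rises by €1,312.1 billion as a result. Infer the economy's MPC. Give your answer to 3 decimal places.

Implied spending multiplier k = ΔY/ΔG = 1,312.1/433 ≈ 3.0303.
Since k = 1/(1 − MPC), MPC = 1 − 1/k = 1 − ΔG/ΔY = 1 − 433/1,312.1 ≈ 0.670.

0.670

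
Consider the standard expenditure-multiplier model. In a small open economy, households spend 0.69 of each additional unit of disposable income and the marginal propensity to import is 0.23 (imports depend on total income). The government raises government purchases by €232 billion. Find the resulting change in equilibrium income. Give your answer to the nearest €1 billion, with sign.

Government-spending multiplier = 1/(1 − c + m) = 1/(1 − 0.69 + 0.23) = 1/0.54 ≈ 1.852.
ΔY = k × ΔG = (+€232 billion) / 0.54 ≈ +€430 billion.

+€430 billion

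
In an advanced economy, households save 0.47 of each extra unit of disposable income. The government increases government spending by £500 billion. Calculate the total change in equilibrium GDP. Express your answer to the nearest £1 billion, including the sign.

MPC = 1 − MPS = 1 − 0.47 = 0.53.
Spending multiplier = 1/(1 − MPC) = 1/(1 − 0.53) = 1/0.47 ≈ 2.128.
ΔY = k × ΔG = (+£500 billion) / 0.47 ≈ +£1,064 billion.

+£1,064 billion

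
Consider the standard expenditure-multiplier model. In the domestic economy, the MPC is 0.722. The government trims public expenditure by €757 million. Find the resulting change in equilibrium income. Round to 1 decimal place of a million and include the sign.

Government-spending multiplier = 1/(1 − MPC) = 1/(1 − 0.722) = 1/0.278 ≈ 3.597.
ΔY = k × ΔG = (−€757 million) / 0.278 ≈ −€2,723 million.

−€2,723.0 million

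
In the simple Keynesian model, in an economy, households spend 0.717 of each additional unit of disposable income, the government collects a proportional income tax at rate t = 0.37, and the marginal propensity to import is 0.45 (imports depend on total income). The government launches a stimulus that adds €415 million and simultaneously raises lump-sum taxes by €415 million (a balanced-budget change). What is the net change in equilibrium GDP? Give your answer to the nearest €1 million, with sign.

Expenditure multiplier = 1/(1 − c(1−t) + m) = 1/(1 − 0.717×0.63 + 0.45) = 1/0.99829 ≈ 1.002.
ΔG contributes k·ΔG = (+€415 million) / 0.99829 ≈ +€415.7 million.
ΔT of +€415 million changes first-round spending by −c·ΔT = −€297.555 million, contributing k·(−c·ΔT) = (−€297.555 million) / 0.99829 ≈ −€298.1 million.
Net ΔY = k(ΔG − c·ΔT) = (+€117.445 million) / 0.99829 ≈ +€118 million.

+€118 million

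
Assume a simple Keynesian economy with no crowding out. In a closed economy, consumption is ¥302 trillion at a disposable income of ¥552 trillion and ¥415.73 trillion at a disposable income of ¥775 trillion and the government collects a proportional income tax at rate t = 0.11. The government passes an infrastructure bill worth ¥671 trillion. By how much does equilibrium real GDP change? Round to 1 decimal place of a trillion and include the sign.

+¥1,228.7 trillion

MPC = ΔC/ΔYd = (415.73 − 302)/(775 − 552) = 113.73/223 = 0.51.
Spending multiplier = 1/(1 − c(1−t)) = 1/(1 − 0.51×0.89) = 1/0.5461 ≈ 1.831.
ΔY = k × ΔG = (+¥671 trillion) / 0.5461 ≈ +¥1,228.7 trillion.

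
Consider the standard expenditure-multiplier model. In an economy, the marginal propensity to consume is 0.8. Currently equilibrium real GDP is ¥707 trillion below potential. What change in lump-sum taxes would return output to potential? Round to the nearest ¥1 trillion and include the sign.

Spending multiplier = 1/(1 − MPC) = 1/(1 − 0.8) = 1/0.2 = 5.
Tax multiplier = −c·k = −0.8/0.2 = −4. Need ΔY = +¥707 trillion, so ΔT = ΔY/(−c·k) = −(+¥707 trillion) × 0.2 / 0.8 ≈ −¥177 trillion.
The government should cut lump-sum taxes by ¥177 trillion.

−¥177 trillion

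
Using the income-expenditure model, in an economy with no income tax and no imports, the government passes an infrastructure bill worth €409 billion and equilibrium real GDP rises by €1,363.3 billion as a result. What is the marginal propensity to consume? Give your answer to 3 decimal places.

0.700

Implied spending multiplier k = ΔY/ΔG = 1,363.3/409 ≈ 3.3333.
Since k = 1/(1 − MPC), MPC = 1 − 1/k = 1 − ΔG/ΔY = 1 − 409/1,363.3 ≈ 0.700.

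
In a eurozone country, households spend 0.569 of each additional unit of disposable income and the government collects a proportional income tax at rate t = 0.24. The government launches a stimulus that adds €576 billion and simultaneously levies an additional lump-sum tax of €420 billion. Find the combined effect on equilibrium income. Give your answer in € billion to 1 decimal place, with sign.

Expenditure multiplier = 1/(1 − c(1−t)) = 1/(1 − 0.569×0.76) = 1/0.56756 ≈ 1.762.
ΔG contributes k·ΔG = (+€576 billion) / 0.56756 ≈ +€1,014.9 billion.
ΔT of +€420 billion changes first-round spending by −c·ΔT = −€238.98 billion, contributing k·(−c·ΔT) = (−€238.98 billion) / 0.56756 ≈ −€421.1 billion.
Net ΔY = k(ΔG − c·ΔT) = (+€337.02 billion) / 0.56756 ≈ +€593.8 billion.

+€593.8 billion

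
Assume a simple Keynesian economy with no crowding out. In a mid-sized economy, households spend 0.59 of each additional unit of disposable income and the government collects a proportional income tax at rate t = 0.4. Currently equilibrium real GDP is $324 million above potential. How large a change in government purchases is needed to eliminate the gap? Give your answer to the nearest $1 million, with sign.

−$209 million

Spending multiplier = 1/(1 − c(1−t)) = 1/(1 − 0.59×0.6) = 1/0.646 ≈ 1.548.
Need ΔY = −$324 million, so ΔG = ΔY/k = (−$324 million) × 0.646 ≈ −$209 million.
The government should cut government purchases by $209 million.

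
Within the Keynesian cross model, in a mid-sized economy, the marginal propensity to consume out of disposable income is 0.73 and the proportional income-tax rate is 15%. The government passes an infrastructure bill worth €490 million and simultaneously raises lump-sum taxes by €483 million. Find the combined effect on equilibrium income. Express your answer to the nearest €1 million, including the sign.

+€362 million

Expenditure multiplier = 1/(1 − c(1−t)) = 1/(1 − 0.73×0.85) = 1/0.3795 ≈ 2.635.
ΔG contributes k·ΔG = (+€490 million) / 0.3795 ≈ +€1,291.2 million.
ΔT of +€483 million changes first-round spending by −c·ΔT = −€352.59 million, contributing k·(−c·ΔT) = (−€352.59 million) / 0.3795 ≈ −€929.1 million.
Net ΔY = k(ΔG − c·ΔT) = (+€137.41 million) / 0.3795 ≈ +€362 million.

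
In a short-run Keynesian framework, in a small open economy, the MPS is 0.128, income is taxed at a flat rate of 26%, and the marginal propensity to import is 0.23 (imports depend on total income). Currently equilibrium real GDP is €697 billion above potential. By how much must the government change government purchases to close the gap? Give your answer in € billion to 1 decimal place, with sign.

MPC = 1 − MPS = 1 − 0.128 = 0.872.
Spending multiplier = 1/(1 − c(1−t) + m) = 1/(1 − 0.872×0.74 + 0.23) = 1/0.58472 ≈ 1.71.
Need ΔY = −€697 billion, so ΔG = ΔY/k = (−€697 billion) × 0.58472 ≈ −€407.5 billion.
The government should cut government purchases by €407.5 billion.

−€407.5 billion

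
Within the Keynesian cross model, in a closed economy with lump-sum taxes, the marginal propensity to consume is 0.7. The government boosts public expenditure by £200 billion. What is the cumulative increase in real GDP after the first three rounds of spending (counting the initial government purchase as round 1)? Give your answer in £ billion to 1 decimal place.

£438.0 billion

Round 1 adds ΔG = £200 billion; each later round is MPC = 0.7 times the previous.
After 3 rounds: 200 + 140 + 98 = ΔG·(1 − c^3)/(1 − c) = 200 × (1 − 0.343)/0.3 = £438 billion.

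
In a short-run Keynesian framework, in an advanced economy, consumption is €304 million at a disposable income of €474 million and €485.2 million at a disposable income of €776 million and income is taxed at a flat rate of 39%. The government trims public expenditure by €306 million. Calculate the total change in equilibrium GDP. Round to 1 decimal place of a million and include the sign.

−€482.6 million

MPC = ΔC/ΔYd = (485.2 − 304)/(776 − 474) = 181.2/302 = 0.6.
Spending multiplier = 1/(1 − c(1−t)) = 1/(1 − 0.6×0.61) = 1/0.634 ≈ 1.577.
ΔY = k × ΔG = (−€306 million) / 0.634 ≈ −€482.6 million.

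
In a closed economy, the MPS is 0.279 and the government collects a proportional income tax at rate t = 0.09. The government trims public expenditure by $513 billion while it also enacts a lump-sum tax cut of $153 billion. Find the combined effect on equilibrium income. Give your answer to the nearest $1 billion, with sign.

MPC = 1 − MPS = 1 − 0.279 = 0.721.
Expenditure multiplier = 1/(1 − c(1−t)) = 1/(1 − 0.721×0.91) = 1/0.34389 ≈ 2.908.
ΔG contributes k·ΔG = (−$513 billion) / 0.34389 ≈ −$1,491.8 billion.
ΔT of −$153 billion changes first-round spending by −c·ΔT = +$110.313 billion, contributing k·(−c·ΔT) = (+$110.313 billion) / 0.34389 ≈ +$320.8 billion.
Net ΔY = k(ΔG − c·ΔT) = (−$402.687 billion) / 0.34389 ≈ −$1,171 billion.

−$1,171 billion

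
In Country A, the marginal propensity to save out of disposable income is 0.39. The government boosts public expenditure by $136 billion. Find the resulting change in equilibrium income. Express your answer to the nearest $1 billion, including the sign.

+$349 billion

MPC = 1 − MPS = 1 − 0.39 = 0.61.
Spending multiplier = 1/(1 − MPC) = 1/(1 − 0.61) = 1/0.39 ≈ 2.564.
ΔY = k × ΔG = (+$136 billion) / 0.39 ≈ +$349 billion.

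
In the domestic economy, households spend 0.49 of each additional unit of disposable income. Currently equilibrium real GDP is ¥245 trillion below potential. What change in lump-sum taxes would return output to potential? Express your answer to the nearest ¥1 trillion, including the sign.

Spending multiplier = 1/(1 − MPC) = 1/(1 − 0.49) = 1/0.51 ≈ 1.961.
Tax multiplier = −c·k = −0.49/0.51 ≈ −0.961. Need ΔY = +¥245 trillion, so ΔT = ΔY/(−c·k) = −(+¥245 trillion) × 0.51 / 0.49 = −¥255 trillion.
The government should cut lump-sum taxes by ¥255 trillion.

−¥255 trillion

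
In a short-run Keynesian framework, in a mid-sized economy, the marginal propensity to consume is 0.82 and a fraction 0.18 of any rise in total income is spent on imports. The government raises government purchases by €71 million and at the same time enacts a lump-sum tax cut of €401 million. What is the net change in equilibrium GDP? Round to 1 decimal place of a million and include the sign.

Expenditure multiplier = 1/(1 − c + m) = 1/(1 − 0.82 + 0.18) = 1/0.36 ≈ 2.778.
ΔG contributes k·ΔG = (+€71 million) / 0.36 ≈ +€197.2 million.
ΔT of −€401 million changes first-round spending by −c·ΔT = +€328.82 million, contributing k·(−c·ΔT) = (+€328.82 million) / 0.36 ≈ +€913.4 million.
Net ΔY = k(ΔG − c·ΔT) = (+€399.82 million) / 0.36 ≈ +€1,110.6 million.

+€1,110.6 million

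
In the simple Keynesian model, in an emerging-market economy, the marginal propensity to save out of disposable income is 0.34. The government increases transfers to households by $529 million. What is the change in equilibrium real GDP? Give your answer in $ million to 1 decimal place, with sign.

+$1,026.9 million

MPC = 1 − MPS = 1 − 0.34 = 0.66.
The transfer change shifts disposable income by +$529 million, so first-round consumption changes by c·ΔTR = 0.66 × (+$529 million) = +$349.14 million.
Expenditure multiplier = 1/(1 − MPC) = 1/(1 − 0.66) = 1/0.34 ≈ 2.941.
The transfer multiplier is c × k ≈ 1.941, so ΔY = k × (c·ΔTR) = (+$349.14 million) / 0.34 ≈ +$1,026.9 million.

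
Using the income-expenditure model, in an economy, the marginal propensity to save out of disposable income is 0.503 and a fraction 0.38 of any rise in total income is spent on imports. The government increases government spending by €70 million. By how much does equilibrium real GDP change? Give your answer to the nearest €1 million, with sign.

MPC = 1 − MPS = 1 − 0.503 = 0.497.
Expenditure multiplier = 1/(1 − c + m) = 1/(1 − 0.497 + 0.38) = 1/0.883 ≈ 1.133.
ΔY = k × ΔG = (+€70 million) / 0.883 ≈ +€79 million.

+€79 million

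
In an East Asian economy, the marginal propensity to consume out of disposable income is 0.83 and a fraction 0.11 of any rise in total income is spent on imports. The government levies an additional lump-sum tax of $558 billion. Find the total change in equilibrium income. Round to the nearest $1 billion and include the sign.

−$1,654 billion

A lump-sum tax change of +$558 billion shifts disposable income by −$558 billion; first-round consumption changes by −c × ΔT = −0.83 × (+$558 billion) = −$463.14 billion.
Expenditure multiplier = 1/(1 − c + m) = 1/(1 − 0.83 + 0.11) = 1/0.28 ≈ 3.571.
The tax multiplier is −c × k ≈ −2.964, so ΔY = k × (−c·ΔT) = (−$463.14 billion) / 0.28 ≈ −$1,654 billion.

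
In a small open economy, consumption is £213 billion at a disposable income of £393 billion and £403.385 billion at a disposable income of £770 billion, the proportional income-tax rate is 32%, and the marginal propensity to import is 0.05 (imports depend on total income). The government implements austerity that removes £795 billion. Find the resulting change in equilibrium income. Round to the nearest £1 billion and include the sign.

MPC = ΔC/ΔYd = (403.385 − 213)/(770 − 393) = 190.385/377 = 0.505.
Spending multiplier = 1/(1 − c(1−t) + m) = 1/(1 − 0.505×0.68 + 0.05) = 1/0.7066 ≈ 1.415.
ΔY = k × ΔG = (−£795 billion) / 0.7066 ≈ −£1,125 billion.

−£1,125 billion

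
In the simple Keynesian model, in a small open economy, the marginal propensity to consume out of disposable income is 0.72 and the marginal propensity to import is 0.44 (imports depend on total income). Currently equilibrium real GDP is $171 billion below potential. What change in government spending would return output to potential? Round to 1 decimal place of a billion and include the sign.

+$123.1 billion

Spending multiplier = 1/(1 − c + m) = 1/(1 − 0.72 + 0.44) = 1/0.72 ≈ 1.389.
Need ΔY = +$171 billion, so ΔG = ΔY/k = (+$171 billion) × 0.72 ≈ +$123.1 billion.
The government should increase government spending by $123.1 billion.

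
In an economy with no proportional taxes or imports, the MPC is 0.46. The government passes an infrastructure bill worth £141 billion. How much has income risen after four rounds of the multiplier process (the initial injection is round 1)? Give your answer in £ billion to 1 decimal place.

Round 1 adds ΔG = £141 billion; each later round is MPC = 0.46 times the previous.
After 4 rounds: 141 + 64.86 + 29.8356 + 13.724376 = ΔG·(1 − c^4)/(1 − c) = 141 × (1 − 0.04477456)/0.54 ≈ £249.4 billion.

£249.4 billion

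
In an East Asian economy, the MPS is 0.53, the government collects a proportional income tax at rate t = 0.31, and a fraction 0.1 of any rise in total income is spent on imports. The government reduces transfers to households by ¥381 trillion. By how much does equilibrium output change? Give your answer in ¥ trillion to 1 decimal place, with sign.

MPC = 1 − MPS = 1 − 0.53 = 0.47.
The transfer change shifts disposable income by −¥381 trillion, so first-round consumption changes by c·ΔTR = 0.47 × (−¥381 trillion) = −¥179.07 trillion.
Expenditure multiplier = 1/(1 − c(1−t) + m) = 1/(1 − 0.47×0.69 + 0.1) = 1/0.7757 ≈ 1.289.
The transfer multiplier is c × k ≈ 0.606, so ΔY = k × (c·ΔTR) = (−¥179.07 trillion) / 0.7757 ≈ −¥230.8 trillion.

−¥230.8 trillion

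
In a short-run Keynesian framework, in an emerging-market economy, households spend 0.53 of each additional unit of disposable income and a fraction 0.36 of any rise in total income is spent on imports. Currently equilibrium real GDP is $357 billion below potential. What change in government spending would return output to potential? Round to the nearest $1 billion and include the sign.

+$296 billion

Spending multiplier = 1/(1 − c + m) = 1/(1 − 0.53 + 0.36) = 1/0.83 ≈ 1.205.
Need ΔY = +$357 billion, so ΔG = ΔY/k = (+$357 billion) × 0.83 ≈ +$296 billion.
The government should increase government spending by $296 billion.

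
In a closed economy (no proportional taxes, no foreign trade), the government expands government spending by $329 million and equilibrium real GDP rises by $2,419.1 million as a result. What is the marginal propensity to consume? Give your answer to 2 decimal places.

0.86

Implied spending multiplier k = ΔY/ΔG = 2,419.1/329 ≈ 7.3529.
Since k = 1/(1 − MPC), MPC = 1 − 1/k = 1 − ΔG/ΔY = 1 − 329/2,419.1 ≈ 0.86.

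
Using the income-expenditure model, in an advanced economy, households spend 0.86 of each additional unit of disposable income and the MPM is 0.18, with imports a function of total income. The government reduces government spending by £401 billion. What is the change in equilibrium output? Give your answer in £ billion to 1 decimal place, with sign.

−£1,253.1 billion

Spending multiplier = 1/(1 − c + m) = 1/(1 − 0.86 + 0.18) = 1/0.32 = 3.125.
ΔY = k × ΔG = (−£401 billion) / 0.32 ≈ −£1,253.1 billion.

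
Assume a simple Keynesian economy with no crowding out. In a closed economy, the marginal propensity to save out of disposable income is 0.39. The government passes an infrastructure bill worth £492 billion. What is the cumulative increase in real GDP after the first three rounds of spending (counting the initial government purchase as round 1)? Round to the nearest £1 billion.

MPC = 1 − MPS = 1 − 0.39 = 0.61.
Round 1 adds ΔG = £492 billion; each later round is MPC = 0.61 times the previous.
After 3 rounds: 492 + 300.12 + 183.0732 = ΔG·(1 − c^3)/(1 − c) = 492 × (1 − 0.226981)/0.39 ≈ £975 billion.

£975 billion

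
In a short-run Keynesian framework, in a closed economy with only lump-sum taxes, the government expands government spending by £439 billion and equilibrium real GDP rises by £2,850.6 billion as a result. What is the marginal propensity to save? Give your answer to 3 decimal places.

0.154

Implied spending multiplier k = ΔY/ΔG = 2,850.6/439 ≈ 6.4934.
Since k = 1/(1 − MPC), MPC = 1 − 1/k = 1 − ΔG/ΔY = 1 − 439/2,850.6 ≈ 0.846.
MPS = 1 − MPC = 0.154.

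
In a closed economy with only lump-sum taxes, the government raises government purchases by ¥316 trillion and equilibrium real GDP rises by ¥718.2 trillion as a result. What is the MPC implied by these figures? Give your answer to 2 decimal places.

0.56

Implied spending multiplier k = ΔY/ΔG = 718.2/316 ≈ 2.2728.
Since k = 1/(1 − MPC), MPC = 1 − 1/k = 1 − ΔG/ΔY = 1 − 316/718.2 ≈ 0.56.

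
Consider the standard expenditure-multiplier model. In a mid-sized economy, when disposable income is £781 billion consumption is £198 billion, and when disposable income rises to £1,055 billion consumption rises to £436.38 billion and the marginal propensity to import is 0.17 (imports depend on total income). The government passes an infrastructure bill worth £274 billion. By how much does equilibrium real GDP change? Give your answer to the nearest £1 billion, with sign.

+£913 billion

MPC = ΔC/ΔYd = (436.38 − 198)/(1,055 − 781) = 238.38/274 = 0.87.
Expenditure multiplier = 1/(1 − c + m) = 1/(1 − 0.87 + 0.17) = 1/0.3 ≈ 3.333.
ΔY = k × ΔG = (+£274 billion) / 0.3 ≈ +£913 billion.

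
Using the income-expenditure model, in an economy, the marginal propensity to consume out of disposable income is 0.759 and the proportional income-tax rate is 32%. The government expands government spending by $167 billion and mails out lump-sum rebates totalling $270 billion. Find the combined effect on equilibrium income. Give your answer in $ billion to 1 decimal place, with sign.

Expenditure multiplier = 1/(1 − c(1−t)) = 1/(1 − 0.759×0.68) = 1/0.48388 ≈ 2.067.
ΔG contributes k·ΔG = (+$167 billion) / 0.48388 ≈ +$345.1 billion.
ΔT of −$270 billion changes first-round spending by −c·ΔT = +$204.93 billion, contributing k·(−c·ΔT) = (+$204.93 billion) / 0.48388 ≈ +$423.5 billion.
Net ΔY = k(ΔG − c·ΔT) = (+$371.93 billion) / 0.48388 ≈ +$768.6 billion.

+$768.6 billion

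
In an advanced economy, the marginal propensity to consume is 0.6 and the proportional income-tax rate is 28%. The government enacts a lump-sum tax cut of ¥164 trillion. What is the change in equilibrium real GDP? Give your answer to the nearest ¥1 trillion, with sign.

+¥173 trillion

A lump-sum tax change of −¥164 trillion shifts disposable income by +¥164 trillion; first-round consumption changes by −c × ΔT = −0.6 × (−¥164 trillion) = +¥98.4 trillion.
Expenditure multiplier = 1/(1 − c(1−t)) = 1/(1 − 0.6×0.72) = 1/0.568 ≈ 1.761.
The tax multiplier is −c × k ≈ −1.056, so ΔY = k × (−c·ΔT) = (+¥98.4 trillion) / 0.568 ≈ +¥173 trillion.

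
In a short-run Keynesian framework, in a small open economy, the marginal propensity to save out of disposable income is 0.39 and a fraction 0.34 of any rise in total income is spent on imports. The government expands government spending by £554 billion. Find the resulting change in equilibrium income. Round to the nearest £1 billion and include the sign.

MPC = 1 − MPS = 1 − 0.39 = 0.61.
Expenditure multiplier = 1/(1 − c + m) = 1/(1 − 0.61 + 0.34) = 1/0.73 ≈ 1.37.
ΔY = k × ΔG = (+£554 billion) / 0.73 ≈ +£759 billion.

+£759 billion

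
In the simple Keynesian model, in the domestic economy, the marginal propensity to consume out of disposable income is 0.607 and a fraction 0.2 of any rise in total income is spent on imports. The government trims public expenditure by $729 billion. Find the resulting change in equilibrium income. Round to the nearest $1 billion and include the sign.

Government-spending multiplier = 1/(1 − c + m) = 1/(1 − 0.607 + 0.2) = 1/0.593 ≈ 1.686.
ΔY = k × ΔG = (−$729 billion) / 0.593 ≈ −$1,229 billion.

−$1,229 billion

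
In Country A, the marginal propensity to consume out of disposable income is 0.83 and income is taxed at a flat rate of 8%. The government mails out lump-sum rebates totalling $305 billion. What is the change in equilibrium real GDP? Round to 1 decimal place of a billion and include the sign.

A lump-sum tax change of −$305 billion shifts disposable income by +$305 billion; first-round consumption changes by −c × ΔT = −0.83 × (−$305 billion) = +$253.15 billion.
Expenditure multiplier = 1/(1 − c(1−t)) = 1/(1 − 0.83×0.92) = 1/0.2364 ≈ 4.23.
The tax multiplier is −c × k ≈ −3.511, so ΔY = k × (−c·ΔT) = (+$253.15 billion) / 0.2364 ≈ +$1,070.9 billion.

+$1,070.9 billion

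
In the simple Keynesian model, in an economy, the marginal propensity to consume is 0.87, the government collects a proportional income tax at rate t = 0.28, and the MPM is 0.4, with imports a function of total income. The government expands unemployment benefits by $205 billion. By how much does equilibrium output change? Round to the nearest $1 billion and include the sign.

The transfer change shifts disposable income by +$205 billion, so first-round consumption changes by c·ΔTR = 0.87 × (+$205 billion) = +$178.35 billion.
Expenditure multiplier = 1/(1 − c(1−t) + m) = 1/(1 − 0.87×0.72 + 0.4) = 1/0.7736 ≈ 1.293.
The transfer multiplier is c × k ≈ 1.125, so ΔY = k × (c·ΔTR) = (+$178.35 billion) / 0.7736 ≈ +$231 billion.

+$231 billion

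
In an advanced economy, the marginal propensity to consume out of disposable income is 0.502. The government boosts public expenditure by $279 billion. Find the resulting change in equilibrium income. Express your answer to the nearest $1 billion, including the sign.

+$560 billion

Government-spending multiplier = 1/(1 − MPC) = 1/(1 − 0.502) = 1/0.498 ≈ 2.008.
ΔY = k × ΔG = (+$279 billion) / 0.498 ≈ +$560 billion.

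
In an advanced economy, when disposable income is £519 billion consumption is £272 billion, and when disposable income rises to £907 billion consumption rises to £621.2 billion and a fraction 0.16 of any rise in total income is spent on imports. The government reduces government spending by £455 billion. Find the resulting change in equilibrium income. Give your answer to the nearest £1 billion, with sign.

−£1,750 billion

MPC = ΔC/ΔYd = (621.2 − 272)/(907 − 519) = 349.2/388 = 0.9.
Spending multiplier = 1/(1 − c + m) = 1/(1 − 0.9 + 0.16) = 1/0.26 ≈ 3.846.
ΔY = k × ΔG = (−£455 billion) / 0.26 = −£1,750 billion.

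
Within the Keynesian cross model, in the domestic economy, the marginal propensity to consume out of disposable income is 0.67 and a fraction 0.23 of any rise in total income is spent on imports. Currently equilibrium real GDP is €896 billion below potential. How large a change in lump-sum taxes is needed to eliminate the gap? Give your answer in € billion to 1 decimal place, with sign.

Spending multiplier = 1/(1 − c + m) = 1/(1 − 0.67 + 0.23) = 1/0.56 ≈ 1.786.
Tax multiplier = −c·k = −0.67/0.56 ≈ −1.196. Need ΔY = +€896 billion, so ΔT = ΔY/(−c·k) = −(+€896 billion) × 0.56 / 0.67 ≈ −€748.9 billion.
The government should cut lump-sum taxes by €748.9 billion.

−€748.9 billion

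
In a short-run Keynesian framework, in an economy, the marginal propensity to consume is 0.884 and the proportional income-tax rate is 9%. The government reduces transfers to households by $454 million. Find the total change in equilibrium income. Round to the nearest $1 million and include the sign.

The transfer change shifts disposable income by −$454 million, so first-round consumption changes by c·ΔTR = 0.884 × (−$454 million) = −$401.336 million.
Expenditure multiplier = 1/(1 − c(1−t)) = 1/(1 − 0.884×0.91) = 1/0.19556 ≈ 5.114.
The transfer multiplier is c × k ≈ 4.52, so ΔY = k × (c·ΔTR) = (−$401.336 million) / 0.19556 ≈ −$2,052 million.

−$2,052 million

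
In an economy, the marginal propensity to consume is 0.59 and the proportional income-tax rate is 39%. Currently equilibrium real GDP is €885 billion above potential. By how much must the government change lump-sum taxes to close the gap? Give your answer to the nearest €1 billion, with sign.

Spending multiplier = 1/(1 − c(1−t)) = 1/(1 − 0.59×0.61) = 1/0.6401 ≈ 1.562.
Tax multiplier = −c·k = −0.59/0.6401 ≈ −0.922. Need ΔY = −€885 billion, so ΔT = ΔY/(−c·k) = −(−€885 billion) × 0.6401 / 0.59 ≈ +€960 billion.
The government should raise lump-sum taxes by €960 billion.

+€960 billion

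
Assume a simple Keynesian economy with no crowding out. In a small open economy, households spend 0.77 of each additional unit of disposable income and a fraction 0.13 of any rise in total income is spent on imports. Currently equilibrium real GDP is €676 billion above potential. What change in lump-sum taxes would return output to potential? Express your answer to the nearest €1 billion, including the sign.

+€316 billion

Spending multiplier = 1/(1 − c + m) = 1/(1 − 0.77 + 0.13) = 1/0.36 ≈ 2.778.
Tax multiplier = −c·k = −0.77/0.36 ≈ −2.139. Need ΔY = −€676 billion, so ΔT = ΔY/(−c·k) = −(−€676 billion) × 0.36 / 0.77 ≈ +€316 billion.
The government should raise lump-sum taxes by €316 billion.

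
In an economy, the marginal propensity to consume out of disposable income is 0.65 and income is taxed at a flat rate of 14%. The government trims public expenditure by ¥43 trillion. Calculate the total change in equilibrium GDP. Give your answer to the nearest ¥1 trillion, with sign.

Expenditure multiplier = 1/(1 − c(1−t)) = 1/(1 − 0.65×0.86) = 1/0.441 ≈ 2.268.
ΔY = k × ΔG = (−¥43 trillion) / 0.441 ≈ −¥98 trillion.

−¥98 trillion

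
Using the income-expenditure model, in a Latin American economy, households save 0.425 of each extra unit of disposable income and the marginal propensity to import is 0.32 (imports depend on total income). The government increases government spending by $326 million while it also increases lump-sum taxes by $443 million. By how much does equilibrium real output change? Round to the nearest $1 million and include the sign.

MPC = 1 − MPS = 1 − 0.425 = 0.575.
Expenditure multiplier = 1/(1 − c + m) = 1/(1 − 0.575 + 0.32) = 1/0.745 ≈ 1.342.
ΔG contributes k·ΔG = (+$326 million) / 0.745 ≈ +$437.6 million.
ΔT of +$443 million changes first-round spending by −c·ΔT = −$254.725 million, contributing k·(−c·ΔT) = (−$254.725 million) / 0.745 ≈ −$341.9 million.
Net ΔY = k(ΔG − c·ΔT) = (+$71.275 million) / 0.745 ≈ +$96 million.

+$96 million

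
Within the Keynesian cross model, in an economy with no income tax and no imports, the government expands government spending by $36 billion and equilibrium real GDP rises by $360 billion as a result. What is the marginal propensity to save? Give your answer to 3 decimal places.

0.100

Implied spending multiplier k = ΔY/ΔG = 360/36 = 10.
Since k = 1/(1 − MPC), MPC = 1 − 1/k = 1 − ΔG/ΔY = 1 − 36/360 = 0.900.
MPS = 1 − MPC = 0.100.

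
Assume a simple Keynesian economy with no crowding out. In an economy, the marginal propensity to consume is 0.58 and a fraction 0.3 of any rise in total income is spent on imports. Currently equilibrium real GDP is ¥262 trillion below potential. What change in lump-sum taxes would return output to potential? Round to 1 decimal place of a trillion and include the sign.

−¥325.2 trillion

Spending multiplier = 1/(1 − c + m) = 1/(1 − 0.58 + 0.3) = 1/0.72 ≈ 1.389.
Tax multiplier = −c·k = −0.58/0.72 ≈ −0.806. Need ΔY = +¥262 trillion, so ΔT = ΔY/(−c·k) = −(+¥262 trillion) × 0.72 / 0.58 ≈ −¥325.2 trillion.
The government should cut lump-sum taxes by ¥325.2 trillion.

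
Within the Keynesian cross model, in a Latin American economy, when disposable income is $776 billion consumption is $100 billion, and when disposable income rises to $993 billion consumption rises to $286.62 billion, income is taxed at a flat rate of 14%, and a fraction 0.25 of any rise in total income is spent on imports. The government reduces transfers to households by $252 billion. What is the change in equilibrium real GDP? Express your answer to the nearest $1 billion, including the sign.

MPC = ΔC/ΔYd = (286.62 − 100)/(993 − 776) = 186.62/217 = 0.86.
The transfer change shifts disposable income by −$252 billion, so first-round consumption changes by c·ΔTR = 0.86 × (−$252 billion) = −$216.72 billion.
Expenditure multiplier = 1/(1 − c(1−t) + m) = 1/(1 − 0.86×0.86 + 0.25) = 1/0.5104 ≈ 1.959.
The transfer multiplier is c × k ≈ 1.685, so ΔY = k × (c·ΔTR) = (−$216.72 billion) / 0.5104 ≈ −$425 billion.

−$425 billion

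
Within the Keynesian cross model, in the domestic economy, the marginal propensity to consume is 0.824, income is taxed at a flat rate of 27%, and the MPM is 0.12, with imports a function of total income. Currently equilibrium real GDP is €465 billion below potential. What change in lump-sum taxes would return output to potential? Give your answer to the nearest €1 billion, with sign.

−€293 billion

Spending multiplier = 1/(1 − c(1−t) + m) = 1/(1 − 0.824×0.73 + 0.12) = 1/0.51848 ≈ 1.929.
Tax multiplier = −c·k = −0.824/0.51848 ≈ −1.589. Need ΔY = +€465 billion, so ΔT = ΔY/(−c·k) = −(+€465 billion) × 0.51848 / 0.824 ≈ −€293 billion.
The government should cut lump-sum taxes by €293 billion.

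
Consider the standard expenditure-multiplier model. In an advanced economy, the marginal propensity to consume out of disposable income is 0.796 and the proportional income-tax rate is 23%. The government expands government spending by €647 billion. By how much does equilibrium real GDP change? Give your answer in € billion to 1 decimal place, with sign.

+€1,671.5 billion

Expenditure multiplier = 1/(1 − c(1−t)) = 1/(1 − 0.796×0.77) = 1/0.38708 ≈ 2.583.
ΔY = k × ΔG = (+€647 billion) / 0.38708 ≈ +€1,671.5 billion.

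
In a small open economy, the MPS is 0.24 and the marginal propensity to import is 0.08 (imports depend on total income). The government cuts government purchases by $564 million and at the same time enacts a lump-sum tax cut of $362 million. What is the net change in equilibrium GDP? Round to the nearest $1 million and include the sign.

MPC = 1 − MPS = 1 − 0.24 = 0.76.
Expenditure multiplier = 1/(1 − c + m) = 1/(1 − 0.76 + 0.08) = 1/0.32 = 3.125.
ΔG contributes k·ΔG = (−$564 million) / 0.32 = −$1,762.5 million.
ΔT of −$362 million changes first-round spending by −c·ΔT = +$275.12 million, contributing k·(−c·ΔT) = (+$275.12 million) / 0.32 ≈ +$859.8 million.
Net ΔY = k(ΔG − c·ΔT) = (−$288.88 million) / 0.32 ≈ −$903 million.

−$903 million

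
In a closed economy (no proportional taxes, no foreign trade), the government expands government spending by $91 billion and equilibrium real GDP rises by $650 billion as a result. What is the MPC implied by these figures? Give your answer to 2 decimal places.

0.86

Implied spending multiplier k = ΔY/ΔG = 650/91 ≈ 7.1429.
Since k = 1/(1 − MPC), MPC = 1 − 1/k = 1 − ΔG/ΔY = 1 − 91/650 = 0.86.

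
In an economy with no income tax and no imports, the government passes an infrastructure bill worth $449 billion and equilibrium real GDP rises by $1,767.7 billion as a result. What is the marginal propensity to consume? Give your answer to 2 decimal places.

Implied spending multiplier k = ΔY/ΔG = 1,767.7/449 ≈ 3.937.
Since k = 1/(1 − MPC), MPC = 1 − 1/k = 1 − ΔG/ΔY = 1 − 449/1,767.7 ≈ 0.75.

0.75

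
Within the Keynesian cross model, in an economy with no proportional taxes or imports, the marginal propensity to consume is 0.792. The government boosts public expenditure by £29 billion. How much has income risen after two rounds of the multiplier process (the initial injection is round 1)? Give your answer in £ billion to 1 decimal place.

£52.0 billion

Round 1 adds ΔG = £29 billion; each later round is MPC = 0.792 times the previous.
After 2 rounds: 29 + 22.968 = ΔG·(1 − c^2)/(1 − c) = 29 × (1 − 0.627264)/0.208 ≈ £52 billion.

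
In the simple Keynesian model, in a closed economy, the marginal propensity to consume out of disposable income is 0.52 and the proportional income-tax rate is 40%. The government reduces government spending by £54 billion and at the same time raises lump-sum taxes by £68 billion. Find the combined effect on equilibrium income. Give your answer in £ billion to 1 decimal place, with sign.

−£129.9 billion

Expenditure multiplier = 1/(1 − c(1−t)) = 1/(1 − 0.52×0.6) = 1/0.688 ≈ 1.453.
ΔG contributes k·ΔG = (−£54 billion) / 0.688 ≈ −£78.5 billion.
ΔT of +£68 billion changes first-round spending by −c·ΔT = −£35.36 billion, contributing k·(−c·ΔT) = (−£35.36 billion) / 0.688 ≈ −£51.4 billion.
Net ΔY = k(ΔG − c·ΔT) = (−£89.36 billion) / 0.688 ≈ −£129.9 billion.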